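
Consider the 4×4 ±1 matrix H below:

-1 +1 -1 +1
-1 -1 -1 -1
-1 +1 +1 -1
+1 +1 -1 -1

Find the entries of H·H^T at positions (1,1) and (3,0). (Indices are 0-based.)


Row 0 of H: [-1, 1, -1, 1].
Row 1 of H: [-1, -1, -1, -1].
Row 3 of H: [1, 1, -1, -1].
(H·H^T)[1][1] = Σ_j H[1][j]·H[1][j] = (-1)² + (-1)² + (-1)² + (-1)² = 1 + 1 + 1 + 1 = 4.
(H·H^T)[3][0] = Σ_j H[3][j]·H[0][j] = (1)·(-1) + (1)·(1) + (-1)·(-1) + (-1)·(1) = -1 + 1 + 1 + -1 = 0.
So rows 3 and 0 are orthogonal; the diagonal entry equals n = 4.

(1,1) entry = 4; (3,0) entry = 0.


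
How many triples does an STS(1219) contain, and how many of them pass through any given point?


An STS(v) is a 2-(v, 3, 1) BIBD: block size k = 3, λ = 1.
Replication: r(k − 1) = λ(v − 1) ⇒ r·2 = 1219 − 1 = 1218 ⇒ r = 609.
Block count: bk = vr ⇒ b·3 = 1219·609 = 742371 ⇒ b = 247457.
(Check via b = v(v − 1)/6 = 1219·1218/6 = 1484742/6 = 247457.)

r = 609, b = 247457.


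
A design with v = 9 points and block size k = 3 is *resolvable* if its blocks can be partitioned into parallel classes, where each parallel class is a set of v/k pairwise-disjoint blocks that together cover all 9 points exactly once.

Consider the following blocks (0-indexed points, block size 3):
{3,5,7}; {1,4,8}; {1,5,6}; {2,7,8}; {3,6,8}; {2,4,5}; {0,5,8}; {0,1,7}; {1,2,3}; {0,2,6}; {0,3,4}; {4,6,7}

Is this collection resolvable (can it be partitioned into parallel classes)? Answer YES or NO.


v = 9, block size k = 3, number of blocks = 12.
For resolvability, blocks must partition into parallel classes of size v/k = 3.
Total blocks must therefore be a multiple of 3: 12 = 3·4 + 0 ⇒ divisible ✓.
Greedy packing gives 4 candidate class(es). Each should be a full parallel class (size 3, covers all 9 points).
  Class 1 (3 blocks): {3,5,7}; {1,4,8}; {0,2,6}. Points covered: [0, 1, 2, 3, 4, 5, 6, 7, 8].
  Class 2 (3 blocks): {1,5,6}; {2,7,8}; {0,3,4}. Points covered: [0, 1, 2, 3, 4, 5, 6, 7, 8].
  Class 3 (3 blocks): {3,6,8}; {2,4,5}; {0,1,7}. Points covered: [0, 1, 2, 3, 4, 5, 6, 7, 8].
  Class 4 (3 blocks): {0,5,8}; {1,2,3}; {4,6,7}. Points covered: [0, 1, 2, 3, 4, 5, 6, 7, 8].
All classes full (size 3)? YES. All classes cover every point? YES.
Resolvable? YES.

YES


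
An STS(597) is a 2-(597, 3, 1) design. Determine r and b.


An STS(v) is a 2-(v, 3, 1) BIBD: block size k = 3, λ = 1.
Replication: r(k − 1) = λ(v − 1) ⇒ r·2 = 597 − 1 = 596 ⇒ r = 298.
Block count: bk = vr ⇒ b·3 = 597·298 = 177906 ⇒ b = 59302.

r = 298, b = 59302.


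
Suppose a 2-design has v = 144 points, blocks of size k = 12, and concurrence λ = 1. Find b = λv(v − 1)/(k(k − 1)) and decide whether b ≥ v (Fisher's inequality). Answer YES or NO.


b = λv(v − 1)/(k(k − 1)) = 1·144·143/(12·11) = 20592/132 = 156.
Compare with v = 144: b ≥ v, so Fisher's inequality holds.

YES


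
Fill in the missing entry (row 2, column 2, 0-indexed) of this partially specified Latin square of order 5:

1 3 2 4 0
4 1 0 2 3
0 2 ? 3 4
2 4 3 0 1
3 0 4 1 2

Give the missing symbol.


Row 2 contains symbols [0, 2, 3, 4] — missing [1].
Column 2 contains symbols [0, 2, 3, 4] — missing [1].
The missing symbol must appear in both missing sets; intersection = [1].
Therefore the hidden value is 1.

Missing value = 1.


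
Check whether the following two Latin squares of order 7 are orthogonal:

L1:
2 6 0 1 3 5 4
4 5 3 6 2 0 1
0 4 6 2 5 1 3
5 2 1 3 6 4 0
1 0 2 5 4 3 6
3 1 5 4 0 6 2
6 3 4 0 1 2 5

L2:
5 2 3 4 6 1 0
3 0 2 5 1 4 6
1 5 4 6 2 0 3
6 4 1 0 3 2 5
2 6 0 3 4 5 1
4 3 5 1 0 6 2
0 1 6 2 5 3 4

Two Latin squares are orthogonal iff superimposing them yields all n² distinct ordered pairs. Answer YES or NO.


Form the n² = 49 superimposed pairs (L1[i][j], L2[i][j]), row by row (rows and columns indexed from 0):
row 0: (2,5) (6,2) (0,3) (1,4) (3,6) (5,1) (4,0)
row 1: (4,3) (5,0) (3,2) (6,5) (2,1) (0,4) (1,6)
row 2: (0,1) (4,5) (6,4) (2,6) (5,2) (1,0) (3,3)
row 3: (5,6) (2,4) (1,1) (3,0) (6,3) (4,2) (0,5)
row 4: (1,2) (0,6) (2,0) (5,3) (4,4) (3,5) (6,1)
row 5: (3,4) (1,3) (5,5) (4,1) (0,0) (6,6) (2,2)
row 6: (6,0) (3,1) (4,6) (0,2) (1,5) (2,3) (5,4)
Orthogonality requires all 49 pairs distinct.
Check by first coordinate: for each symbol s of L1, list the L2 entries in the n cells where L1 = s; they must all differ.
  L1 = 0: L2 entries (in reading order) 3, 4, 1, 5, 6, 0, 2 — all 7 distinct ✓
  L1 = 1: L2 entries (in reading order) 4, 6, 0, 1, 2, 3, 5 — all 7 distinct ✓
  L1 = 2: L2 entries (in reading order) 5, 1, 6, 4, 0, 2, 3 — all 7 distinct ✓
  L1 = 3: L2 entries (in reading order) 6, 2, 3, 0, 5, 4, 1 — all 7 distinct ✓
  L1 = 4: L2 entries (in reading order) 0, 3, 5, 2, 4, 1, 6 — all 7 distinct ✓
  L1 = 5: L2 entries (in reading order) 1, 0, 2, 6, 3, 5, 4 — all 7 distinct ✓
  L1 = 6: L2 entries (in reading order) 2, 5, 4, 3, 1, 6, 0 — all 7 distinct ✓
Every symbol of L1 meets every symbol of L2 exactly once, so all 49 pairs are distinct (49 of 49).
Conclusion: YES.

YES


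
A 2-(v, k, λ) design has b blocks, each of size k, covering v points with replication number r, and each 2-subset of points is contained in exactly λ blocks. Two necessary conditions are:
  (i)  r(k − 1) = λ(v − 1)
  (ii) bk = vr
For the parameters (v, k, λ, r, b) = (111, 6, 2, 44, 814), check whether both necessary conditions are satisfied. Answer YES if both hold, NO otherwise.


Condition (i): r(k − 1) = 44·5 = 220; λ(v − 1) = 2·110 = 220. Match? YES.
Condition (ii): bk = 814·6 = 4884; vr = 111·44 = 4884. Match? YES.
Both conditions hold? YES.

YES


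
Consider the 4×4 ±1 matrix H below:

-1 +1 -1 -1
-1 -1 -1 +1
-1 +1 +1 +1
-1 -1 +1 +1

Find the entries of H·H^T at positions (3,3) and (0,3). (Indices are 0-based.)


Row 0 of H: [-1, 1, -1, -1].
Row 3 of H: [-1, -1, 1, 1].
(H·H^T)[3][3] = Σ_j H[3][j]·H[3][j] = (-1)² + (-1)² + (1)² + (1)² = 1 + 1 + 1 + 1 = 4.
(H·H^T)[0][3] = Σ_j H[0][j]·H[3][j] = (-1)·(-1) + (1)·(-1) + (-1)·(1) + (-1)·(1) = 1 + -1 + -1 + -1 = -2.
Rows 0 and 3 are not orthogonal (dot product = -2 ≠ 0), so H is not a Hadamard matrix.

(3,3) entry = 4; (0,3) entry = -2.


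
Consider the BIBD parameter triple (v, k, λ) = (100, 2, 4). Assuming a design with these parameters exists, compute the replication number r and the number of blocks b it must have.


Any 2-(v, k, λ) BIBD satisfies two necessary conditions:
  (i)  Each point sits in r blocks, and counting incidences through any fixed point gives r(k − 1) = λ(v − 1), so r = λ(v − 1)/(k − 1).
  (ii) Total incidences bk = vr, so b = vr/k.
Step 1: r = λ(v − 1)/(k − 1) = 4·(100 − 1)/(2 − 1) = 4·99/1 = 396/1 = 396.
Step 2: b = vr/k = 100·396/2 = 39600/2 = 19800.
Check integrality: r = 396 ∈ Z ✓, b = 19800 ∈ Z ✓.
(These identities are necessary conditions: they determine r and b for any design with these parameters, but do not by themselves prove that one exists.)

r = 396, b = 19800.


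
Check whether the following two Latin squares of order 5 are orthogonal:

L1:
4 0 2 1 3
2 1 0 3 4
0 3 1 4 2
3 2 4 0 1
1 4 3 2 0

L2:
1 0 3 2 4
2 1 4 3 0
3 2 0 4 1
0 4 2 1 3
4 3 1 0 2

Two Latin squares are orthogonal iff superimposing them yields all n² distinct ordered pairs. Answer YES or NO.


Form the n² = 25 superimposed pairs (L1[i][j], L2[i][j]), row by row (rows and columns indexed from 0):
row 0: (4,1) (0,0) (2,3) (1,2) (3,4)
row 1: (2,2) (1,1) (0,4) (3,3) (4,0)
row 2: (0,3) (3,2) (1,0) (4,4) (2,1)
row 3: (3,0) (2,4) (4,2) (0,1) (1,3)
row 4: (1,4) (4,3) (3,1) (2,0) (0,2)
Orthogonality requires all 25 pairs distinct.
Check by first coordinate: for each symbol s of L1, list the L2 entries in the n cells where L1 = s; they must all differ.
  L1 = 0: L2 entries (in reading order) 0, 4, 3, 1, 2 — all 5 distinct ✓
  L1 = 1: L2 entries (in reading order) 2, 1, 0, 3, 4 — all 5 distinct ✓
  L1 = 2: L2 entries (in reading order) 3, 2, 1, 4, 0 — all 5 distinct ✓
  L1 = 3: L2 entries (in reading order) 4, 3, 2, 0, 1 — all 5 distinct ✓
  L1 = 4: L2 entries (in reading order) 1, 0, 4, 2, 3 — all 5 distinct ✓
Every symbol of L1 meets every symbol of L2 exactly once, so all 25 pairs are distinct (25 of 25).
Conclusion: YES.

YES


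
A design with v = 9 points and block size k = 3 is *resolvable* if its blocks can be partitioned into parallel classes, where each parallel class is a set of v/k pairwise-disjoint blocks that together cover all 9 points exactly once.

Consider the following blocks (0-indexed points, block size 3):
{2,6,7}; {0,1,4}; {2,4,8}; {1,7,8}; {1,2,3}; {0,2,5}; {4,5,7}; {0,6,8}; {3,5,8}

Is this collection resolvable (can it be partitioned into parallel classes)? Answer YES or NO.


v = 9, block size k = 3, number of blocks = 9.
For resolvability, blocks must partition into parallel classes of size v/k = 3.
Total blocks must therefore be a multiple of 3: 9 = 3·3 + 0 ⇒ divisible ✓.
Consider block {2,4,8}. It intersects every other block in the collection, so no parallel class of size 3 can contain it.
Since every block must belong to some parallel class in a resolution, the collection cannot be partitioned into parallel classes.
Resolvable? NO.

NO


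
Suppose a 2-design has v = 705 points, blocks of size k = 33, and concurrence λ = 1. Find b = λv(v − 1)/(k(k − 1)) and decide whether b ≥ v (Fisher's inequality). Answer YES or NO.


b = λv(v − 1)/(k(k − 1)) = 1·705·704/(33·32) = 496320/1056 = 470.
Compare with v = 705: b < v, so Fisher's inequality fails.

NO


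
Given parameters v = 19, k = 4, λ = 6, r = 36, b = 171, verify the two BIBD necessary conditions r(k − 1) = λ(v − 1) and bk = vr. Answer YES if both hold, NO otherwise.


Condition (i): r(k − 1) = 36·3 = 108; λ(v − 1) = 6·18 = 108. Match? YES.
Condition (ii): bk = 171·4 = 684; vr = 19·36 = 684. Match? YES.
Both conditions hold? YES.

YES


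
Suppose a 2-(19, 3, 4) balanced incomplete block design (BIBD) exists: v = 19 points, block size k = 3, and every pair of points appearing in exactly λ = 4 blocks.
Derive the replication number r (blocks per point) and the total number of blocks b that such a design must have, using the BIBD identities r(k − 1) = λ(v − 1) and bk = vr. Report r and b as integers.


Any 2-(v, k, λ) BIBD satisfies two necessary conditions:
  (i)  Each point sits in r blocks, and counting incidences through any fixed point gives r(k − 1) = λ(v − 1), so r = λ(v − 1)/(k − 1).
  (ii) Total incidences bk = vr, so b = vr/k.
Step 1: r = λ(v − 1)/(k − 1) = 4·(19 − 1)/(3 − 1) = 4·18/2 = 72/2 = 36.
Step 2: b = vr/k = 19·36/3 = 684/3 = 228.
Check integrality: r = 36 ∈ Z ✓, b = 228 ∈ Z ✓.
(These identities are necessary conditions: they determine r and b for any design with these parameters, but do not by themselves prove that one exists.)

r = 36, b = 228.


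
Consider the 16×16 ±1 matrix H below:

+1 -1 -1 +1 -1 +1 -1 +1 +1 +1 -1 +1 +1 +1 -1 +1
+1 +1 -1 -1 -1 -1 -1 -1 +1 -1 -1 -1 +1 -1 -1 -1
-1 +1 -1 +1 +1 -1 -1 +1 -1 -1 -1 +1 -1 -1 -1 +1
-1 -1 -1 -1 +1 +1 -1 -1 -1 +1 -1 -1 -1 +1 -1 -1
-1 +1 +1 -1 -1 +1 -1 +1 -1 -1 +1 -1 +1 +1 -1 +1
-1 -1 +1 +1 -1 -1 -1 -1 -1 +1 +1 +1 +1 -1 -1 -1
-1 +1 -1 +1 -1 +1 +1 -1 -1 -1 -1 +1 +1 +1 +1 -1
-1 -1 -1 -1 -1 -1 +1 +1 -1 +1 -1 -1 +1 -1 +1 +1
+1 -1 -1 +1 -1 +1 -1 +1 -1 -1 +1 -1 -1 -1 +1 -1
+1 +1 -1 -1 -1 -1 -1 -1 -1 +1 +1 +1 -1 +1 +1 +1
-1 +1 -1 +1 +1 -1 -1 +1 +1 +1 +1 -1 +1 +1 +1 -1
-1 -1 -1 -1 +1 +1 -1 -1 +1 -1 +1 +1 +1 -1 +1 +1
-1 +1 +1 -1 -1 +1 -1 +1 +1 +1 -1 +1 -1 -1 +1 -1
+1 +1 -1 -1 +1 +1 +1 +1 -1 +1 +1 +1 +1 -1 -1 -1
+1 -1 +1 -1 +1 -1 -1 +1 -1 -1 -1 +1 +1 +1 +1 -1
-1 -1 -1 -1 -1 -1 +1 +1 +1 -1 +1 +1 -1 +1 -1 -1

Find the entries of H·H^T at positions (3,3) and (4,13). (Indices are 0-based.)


Row 3 of H: [-1, -1, -1, -1, 1, 1, -1, -1, -1, 1, -1, -1, -1, 1, -1, -1].
Row 4 of H: [-1, 1, 1, -1, -1, 1, -1, 1, -1, -1, 1, -1, 1, 1, -1, 1].
Row 13 of H: [1, 1, -1, -1, 1, 1, 1, 1, -1, 1, 1, 1, 1, -1, -1, -1].
(H·H^T)[3][3] = Σ_j H[3][j]·H[3][j] = (-1)² + (-1)² + (-1)² + (-1)² + (1)² + (1)² + (-1)² + (-1)² + (-1)² + (1)² + (-1)² + (-1)² + (-1)² + (1)² + (-1)² + (-1)² = 1 + 1 + 1 + 1 + 1 + 1 + 1 + 1 + 1 + 1 + 1 + 1 + 1 + 1 + 1 + 1 = 16.
(H·H^T)[4][13] = Σ_j H[4][j]·H[13][j] = (-1)·(1) + (1)·(1) + (1)·(-1) + (-1)·(-1) + (-1)·(1) + (1)·(1) + (-1)·(1) + (1)·(1) + (-1)·(-1) + (-1)·(1) + (1)·(1) + (-1)·(1) + (1)·(1) + (1)·(-1) + (-1)·(-1) + (1)·(-1) = -1 + 1 + -1 + 1 + -1 + 1 + -1 + 1 + 1 + -1 + 1 + -1 + 1 + -1 + 1 + -1 = 0.
So rows 4 and 13 are orthogonal; the diagonal entry equals n = 16.

(3,3) entry = 16; (4,13) entry = 0.


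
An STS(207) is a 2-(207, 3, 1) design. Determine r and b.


An STS(v) is a 2-(v, 3, 1) BIBD: block size k = 3, λ = 1.
Replication: r(k − 1) = λ(v − 1) ⇒ r·2 = 207 − 1 = 206 ⇒ r = 103.
Block count: b = v(v − 1)/6 = 207·206/6 = 42642/6 = 7107.

r = 103, b = 7107.


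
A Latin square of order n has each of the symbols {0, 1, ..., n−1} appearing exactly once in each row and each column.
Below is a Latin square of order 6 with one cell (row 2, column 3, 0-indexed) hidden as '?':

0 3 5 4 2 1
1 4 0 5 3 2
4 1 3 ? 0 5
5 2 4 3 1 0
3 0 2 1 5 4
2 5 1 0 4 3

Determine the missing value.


Row 2 contains symbols [0, 1, 3, 4, 5] — missing [2].
Column 3 contains symbols [0, 1, 3, 4, 5] — missing [2].
The missing symbol must appear in both missing sets; intersection = [2].
Therefore the hidden value is 2.

Missing value = 2.


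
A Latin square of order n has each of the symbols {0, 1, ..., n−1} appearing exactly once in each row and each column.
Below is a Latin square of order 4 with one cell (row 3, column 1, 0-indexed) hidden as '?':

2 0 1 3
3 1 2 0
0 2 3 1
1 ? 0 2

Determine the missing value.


Row 3 contains symbols [0, 1, 2] — missing [3].
Column 1 contains symbols [0, 1, 2] — missing [3].
The missing symbol must appear in both missing sets; intersection = [3].
Therefore the hidden value is 3.

Missing value = 3.


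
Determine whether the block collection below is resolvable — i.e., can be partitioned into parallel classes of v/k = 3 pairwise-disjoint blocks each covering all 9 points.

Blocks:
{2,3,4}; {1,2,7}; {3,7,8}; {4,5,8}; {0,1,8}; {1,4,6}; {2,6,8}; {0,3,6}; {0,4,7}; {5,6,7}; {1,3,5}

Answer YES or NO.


v = 9, block size k = 3, number of blocks = 11.
For resolvability, blocks must partition into parallel classes of size v/k = 3.
Total blocks must therefore be a multiple of 3: 11 = 3·3 + 2 ⇒ not divisible ✗.
Resolvable? NO.

NO


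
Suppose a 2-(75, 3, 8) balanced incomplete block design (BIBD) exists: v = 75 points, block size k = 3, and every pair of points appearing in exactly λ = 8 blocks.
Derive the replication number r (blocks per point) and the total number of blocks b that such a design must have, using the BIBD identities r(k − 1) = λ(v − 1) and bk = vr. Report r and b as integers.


Any 2-(v, k, λ) BIBD satisfies two necessary conditions:
  (i)  Each point sits in r blocks, and counting incidences through any fixed point gives r(k − 1) = λ(v − 1), so r = λ(v − 1)/(k − 1).
  (ii) Total incidences bk = vr, so b = vr/k.
Step 1: r = λ(v − 1)/(k − 1) = 8·(75 − 1)/(3 − 1) = 8·74/2 = 592/2 = 296.
Step 2: b = vr/k = 75·296/3 = 22200/3 = 7400.
Check integrality: r = 296 ∈ Z ✓, b = 7400 ∈ Z ✓.
(These identities are necessary conditions: they determine r and b for any design with these parameters, but do not by themselves prove that one exists.)

r = 296, b = 7400.


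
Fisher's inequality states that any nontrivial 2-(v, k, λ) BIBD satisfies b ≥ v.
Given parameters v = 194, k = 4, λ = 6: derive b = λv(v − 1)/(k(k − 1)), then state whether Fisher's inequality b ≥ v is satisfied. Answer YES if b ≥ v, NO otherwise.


b = λv(v − 1)/(k(k − 1)) = 6·194·193/(4·3) = 224652/12 = 18721.
Compare with v = 194: b ≥ v, so Fisher's inequality holds.

YES


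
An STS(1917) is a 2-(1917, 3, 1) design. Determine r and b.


An STS(v) is a 2-(v, 3, 1) BIBD: block size k = 3, λ = 1.
Replication: r(k − 1) = λ(v − 1) ⇒ r·2 = 1917 − 1 = 1916 ⇒ r = 958.
Block count: bk = vr ⇒ b·3 = 1917·958 = 1836486 ⇒ b = 612162.

r = 958, b = 612162.


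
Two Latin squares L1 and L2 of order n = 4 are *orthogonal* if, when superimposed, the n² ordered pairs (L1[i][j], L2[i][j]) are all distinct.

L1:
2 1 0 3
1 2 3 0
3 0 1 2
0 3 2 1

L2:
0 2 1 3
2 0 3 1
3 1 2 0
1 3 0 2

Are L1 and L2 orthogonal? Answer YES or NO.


Form the n² = 16 superimposed pairs (L1[i][j], L2[i][j]), row by row (rows and columns indexed from 0):
row 0: (2,0) (1,2) (0,1) (3,3)
row 1: (1,2) (2,0) (3,3) (0,1)
row 2: (3,3) (0,1) (1,2) (2,0)
row 3: (0,1) (3,3) (2,0) (1,2)
Orthogonality requires all 16 pairs distinct.
But the pair (1,2) repeats: cell (0,1) has L1 = 1, L2 = 2, and cell (1,0) has L1 = 1, L2 = 2.
A repeated pair means some other pair never occurs (only 4 distinct pairs out of 16), so the squares are not orthogonal.
Conclusion: NO.

NO


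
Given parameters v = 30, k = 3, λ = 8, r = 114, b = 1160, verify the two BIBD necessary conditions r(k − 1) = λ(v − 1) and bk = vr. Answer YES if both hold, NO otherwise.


Condition (i): r(k − 1) = 114·2 = 228; λ(v − 1) = 8·29 = 232. Match? NO.
Condition (ii): bk = 1160·3 = 3480; vr = 30·114 = 3420. Match? NO.
Both conditions hold? NO.

NO


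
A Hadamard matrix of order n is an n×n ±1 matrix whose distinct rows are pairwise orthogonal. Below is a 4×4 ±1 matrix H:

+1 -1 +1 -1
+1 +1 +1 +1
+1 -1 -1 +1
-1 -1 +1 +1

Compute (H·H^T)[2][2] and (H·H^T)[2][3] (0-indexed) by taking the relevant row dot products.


Row 2 of H: [1, -1, -1, 1].
Row 3 of H: [-1, -1, 1, 1].
(H·H^T)[2][2] = Σ_j H[2][j]·H[2][j] = (1)² + (-1)² + (-1)² + (1)² = 1 + 1 + 1 + 1 = 4.
(H·H^T)[2][3] = Σ_j H[2][j]·H[3][j] = (1)·(-1) + (-1)·(-1) + (-1)·(1) + (1)·(1) = -1 + 1 + -1 + 1 = 0.
So rows 2 and 3 are orthogonal; the diagonal entry equals n = 4.

(2,2) entry = 4; (2,3) entry = 0.


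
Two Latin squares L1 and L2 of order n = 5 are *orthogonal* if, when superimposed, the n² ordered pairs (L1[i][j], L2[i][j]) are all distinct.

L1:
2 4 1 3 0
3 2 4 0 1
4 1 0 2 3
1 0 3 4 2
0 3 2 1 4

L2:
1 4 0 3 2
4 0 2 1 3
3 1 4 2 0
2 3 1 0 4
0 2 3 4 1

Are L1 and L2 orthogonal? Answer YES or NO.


Form the n² = 25 superimposed pairs (L1[i][j], L2[i][j]), row by row (rows and columns indexed from 0):
row 0: (2,1) (4,4) (1,0) (3,3) (0,2)
row 1: (3,4) (2,0) (4,2) (0,1) (1,3)
row 2: (4,3) (1,1) (0,4) (2,2) (3,0)
row 3: (1,2) (0,3) (3,1) (4,0) (2,4)
row 4: (0,0) (3,2) (2,3) (1,4) (4,1)
Orthogonality requires all 25 pairs distinct.
Check by first coordinate: for each symbol s of L1, list the L2 entries in the n cells where L1 = s; they must all differ.
  L1 = 0: L2 entries (in reading order) 2, 1, 4, 3, 0 — all 5 distinct ✓
  L1 = 1: L2 entries (in reading order) 0, 3, 1, 2, 4 — all 5 distinct ✓
  L1 = 2: L2 entries (in reading order) 1, 0, 2, 4, 3 — all 5 distinct ✓
  L1 = 3: L2 entries (in reading order) 3, 4, 0, 1, 2 — all 5 distinct ✓
  L1 = 4: L2 entries (in reading order) 4, 2, 3, 0, 1 — all 5 distinct ✓
Every symbol of L1 meets every symbol of L2 exactly once, so all 25 pairs are distinct (25 of 25).
Conclusion: YES.

YES


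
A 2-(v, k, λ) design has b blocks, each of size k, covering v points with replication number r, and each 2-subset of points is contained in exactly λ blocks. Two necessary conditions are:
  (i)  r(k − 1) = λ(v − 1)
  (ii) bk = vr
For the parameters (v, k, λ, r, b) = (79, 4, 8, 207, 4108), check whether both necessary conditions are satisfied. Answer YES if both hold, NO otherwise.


Condition (i): r(k − 1) = 207·3 = 621; λ(v − 1) = 8·78 = 624. Match? NO.
Condition (ii): bk = 4108·4 = 16432; vr = 79·207 = 16353. Match? NO.
Both conditions hold? NO.

NO


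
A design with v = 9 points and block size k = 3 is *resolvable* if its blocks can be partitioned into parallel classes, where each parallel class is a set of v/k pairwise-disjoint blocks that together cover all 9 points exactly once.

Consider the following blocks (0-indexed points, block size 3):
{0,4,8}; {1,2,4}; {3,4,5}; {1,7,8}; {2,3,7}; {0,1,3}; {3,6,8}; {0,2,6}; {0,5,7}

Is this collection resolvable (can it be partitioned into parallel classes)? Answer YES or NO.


v = 9, block size k = 3, number of blocks = 9.
For resolvability, blocks must partition into parallel classes of size v/k = 3.
Total blocks must therefore be a multiple of 3: 9 = 3·3 + 0 ⇒ divisible ✓.
Consider block {0,4,8}. The only other block(s) in the collection disjoint from it are {2,3,7} — just 1 block(s). Any parallel class containing {0,4,8} would need 2 other blocks each disjoint from it, so no parallel class of size 3 can contain {0,4,8}.
Since every block must belong to some parallel class in a resolution, the collection cannot be partitioned into parallel classes.
Resolvable? NO.

NO


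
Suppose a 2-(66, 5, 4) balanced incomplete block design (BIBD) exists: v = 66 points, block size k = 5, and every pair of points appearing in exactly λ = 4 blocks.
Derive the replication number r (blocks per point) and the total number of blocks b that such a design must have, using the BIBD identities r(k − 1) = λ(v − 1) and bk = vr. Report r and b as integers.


Any 2-(v, k, λ) BIBD satisfies two necessary conditions:
  (i)  Each point sits in r blocks, and counting incidences through any fixed point gives r(k − 1) = λ(v − 1), so r = λ(v − 1)/(k − 1).
  (ii) Total incidences bk = vr, so b = vr/k.
Step 1: r = λ(v − 1)/(k − 1) = 4·(66 − 1)/(5 − 1) = 4·65/4 = 260/4 = 65.
Step 2: b = vr/k = 66·65/5 = 4290/5 = 858.
Check integrality: r = 65 ∈ Z ✓, b = 858 ∈ Z ✓.
(These identities are necessary conditions: they determine r and b for any design with these parameters, but do not by themselves prove that one exists.)

r = 65, b = 858.


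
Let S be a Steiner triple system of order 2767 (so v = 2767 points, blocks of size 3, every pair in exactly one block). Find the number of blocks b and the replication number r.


An STS(v) is a 2-(v, 3, 1) BIBD: block size k = 3, λ = 1.
Replication: r(k − 1) = λ(v − 1) ⇒ r·2 = 2767 − 1 = 2766 ⇒ r = 1383.
Block count: b = v(v − 1)/6 = 2767·2766/6 = 7653522/6 = 1275587.
(Check via bk = vr: 1275587·3 = 3826761 = 2767·1383 = 3826761 ✓.)

r = 1383, b = 1275587.


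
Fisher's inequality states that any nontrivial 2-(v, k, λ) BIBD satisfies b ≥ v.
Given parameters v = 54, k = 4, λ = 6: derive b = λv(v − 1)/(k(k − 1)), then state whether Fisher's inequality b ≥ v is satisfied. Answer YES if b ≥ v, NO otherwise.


b = λv(v − 1)/(k(k − 1)) = 6·54·53/(4·3) = 17172/12 = 1431.
Compare with v = 54: b ≥ v, so Fisher's inequality holds.

YES


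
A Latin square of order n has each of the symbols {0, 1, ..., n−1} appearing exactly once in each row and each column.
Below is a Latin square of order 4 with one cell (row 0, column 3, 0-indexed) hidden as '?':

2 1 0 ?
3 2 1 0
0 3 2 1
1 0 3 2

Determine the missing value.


Row 0 contains symbols [0, 1, 2] — missing [3].
Column 3 contains symbols [0, 1, 2] — missing [3].
The missing symbol must appear in both missing sets; intersection = [3].
Therefore the hidden value is 3.

Missing value = 3.


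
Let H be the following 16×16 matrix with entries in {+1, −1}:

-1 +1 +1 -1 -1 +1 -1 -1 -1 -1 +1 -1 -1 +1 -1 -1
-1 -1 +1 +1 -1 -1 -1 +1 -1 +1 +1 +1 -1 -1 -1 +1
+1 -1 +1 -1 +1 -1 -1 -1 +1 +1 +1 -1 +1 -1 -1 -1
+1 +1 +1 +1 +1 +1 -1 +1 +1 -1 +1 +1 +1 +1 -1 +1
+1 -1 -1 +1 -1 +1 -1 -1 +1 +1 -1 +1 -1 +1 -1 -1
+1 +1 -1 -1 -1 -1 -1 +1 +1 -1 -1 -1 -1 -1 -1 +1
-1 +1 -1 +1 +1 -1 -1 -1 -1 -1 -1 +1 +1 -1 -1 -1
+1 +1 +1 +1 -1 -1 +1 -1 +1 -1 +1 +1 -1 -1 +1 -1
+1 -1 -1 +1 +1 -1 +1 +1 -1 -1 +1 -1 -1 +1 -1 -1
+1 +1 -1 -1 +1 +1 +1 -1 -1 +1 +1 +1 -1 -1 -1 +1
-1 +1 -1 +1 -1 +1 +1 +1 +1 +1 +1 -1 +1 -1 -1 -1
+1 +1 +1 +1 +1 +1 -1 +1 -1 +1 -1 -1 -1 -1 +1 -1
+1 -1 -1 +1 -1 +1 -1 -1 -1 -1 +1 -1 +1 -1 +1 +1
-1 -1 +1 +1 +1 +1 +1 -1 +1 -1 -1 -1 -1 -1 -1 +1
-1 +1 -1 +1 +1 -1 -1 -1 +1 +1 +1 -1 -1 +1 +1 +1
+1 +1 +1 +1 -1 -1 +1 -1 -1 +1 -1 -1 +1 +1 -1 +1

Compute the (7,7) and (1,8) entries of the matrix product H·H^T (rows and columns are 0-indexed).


Row 1 of H: [-1, -1, 1, 1, -1, -1, -1, 1, -1, 1, 1, 1, -1, -1, -1, 1].
Row 7 of H: [1, 1, 1, 1, -1, -1, 1, -1, 1, -1, 1, 1, -1, -1, 1, -1].
Row 8 of H: [1, -1, -1, 1, 1, -1, 1, 1, -1, -1, 1, -1, -1, 1, -1, -1].
(H·H^T)[7][7] = Σ_j H[7][j]·H[7][j] = (1)² + (1)² + (1)² + (1)² + (-1)² + (-1)² + (1)² + (-1)² + (1)² + (-1)² + (1)² + (1)² + (-1)² + (-1)² + (1)² + (-1)² = 1 + 1 + 1 + 1 + 1 + 1 + 1 + 1 + 1 + 1 + 1 + 1 + 1 + 1 + 1 + 1 = 16.
(H·H^T)[1][8] = Σ_j H[1][j]·H[8][j] = (-1)·(1) + (-1)·(-1) + (1)·(-1) + (1)·(1) + (-1)·(1) + (-1)·(-1) + (-1)·(1) + (1)·(1) + (-1)·(-1) + (1)·(-1) + (1)·(1) + (1)·(-1) + (-1)·(-1) + (-1)·(1) + (-1)·(-1) + (1)·(-1) = -1 + 1 + -1 + 1 + -1 + 1 + -1 + 1 + 1 + -1 + 1 + -1 + 1 + -1 + 1 + -1 = 0.
So rows 1 and 8 are orthogonal; the diagonal entry equals n = 16.

(7,7) entry = 16; (1,8) entry = 0.


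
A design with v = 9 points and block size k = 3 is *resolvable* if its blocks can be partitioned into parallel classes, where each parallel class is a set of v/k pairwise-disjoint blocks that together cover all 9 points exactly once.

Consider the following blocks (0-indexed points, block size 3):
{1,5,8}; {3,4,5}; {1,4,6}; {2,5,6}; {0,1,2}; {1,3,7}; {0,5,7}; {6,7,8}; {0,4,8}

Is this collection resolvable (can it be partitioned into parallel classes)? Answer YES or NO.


v = 9, block size k = 3, number of blocks = 9.
For resolvability, blocks must partition into parallel classes of size v/k = 3.
Total blocks must therefore be a multiple of 3: 9 = 3·3 + 0 ⇒ divisible ✓.
Consider block {1,5,8}. It intersects every other block in the collection, so no parallel class of size 3 can contain it.
Since every block must belong to some parallel class in a resolution, the collection cannot be partitioned into parallel classes.
Resolvable? NO.

NO


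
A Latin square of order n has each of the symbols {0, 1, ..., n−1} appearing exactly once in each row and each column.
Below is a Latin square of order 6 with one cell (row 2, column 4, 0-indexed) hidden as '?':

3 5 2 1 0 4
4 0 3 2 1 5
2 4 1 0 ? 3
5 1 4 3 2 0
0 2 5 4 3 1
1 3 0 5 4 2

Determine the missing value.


Row 2 contains symbols [0, 1, 2, 3, 4] — missing [5].
Column 4 contains symbols [0, 1, 2, 3, 4] — missing [5].
The missing symbol must appear in both missing sets; intersection = [5].
Therefore the hidden value is 5.

Missing value = 5.


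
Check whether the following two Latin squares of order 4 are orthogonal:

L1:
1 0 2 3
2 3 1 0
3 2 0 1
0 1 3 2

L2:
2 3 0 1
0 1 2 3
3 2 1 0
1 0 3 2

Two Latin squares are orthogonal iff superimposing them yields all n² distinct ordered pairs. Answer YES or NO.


Form the n² = 16 superimposed pairs (L1[i][j], L2[i][j]), row by row (rows and columns indexed from 0):
row 0: (1,2) (0,3) (2,0) (3,1)
row 1: (2,0) (3,1) (1,2) (0,3)
row 2: (3,3) (2,2) (0,1) (1,0)
row 3: (0,1) (1,0) (3,3) (2,2)
Orthogonality requires all 16 pairs distinct.
But the pair (2,0) repeats: cell (0,2) has L1 = 2, L2 = 0, and cell (1,0) has L1 = 2, L2 = 0.
A repeated pair means some other pair never occurs (only 8 distinct pairs out of 16), so the squares are not orthogonal.
Conclusion: NO.

NO


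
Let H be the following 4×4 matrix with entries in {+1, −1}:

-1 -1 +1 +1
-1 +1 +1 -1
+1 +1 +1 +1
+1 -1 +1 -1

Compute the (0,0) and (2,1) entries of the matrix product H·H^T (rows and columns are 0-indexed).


Row 0 of H: [-1, -1, 1, 1].
Row 1 of H: [-1, 1, 1, -1].
Row 2 of H: [1, 1, 1, 1].
(H·H^T)[0][0] = Σ_j H[0][j]·H[0][j] = (-1)² + (-1)² + (1)² + (1)² = 1 + 1 + 1 + 1 = 4.
(H·H^T)[2][1] = Σ_j H[2][j]·H[1][j] = (1)·(-1) + (1)·(1) + (1)·(1) + (1)·(-1) = -1 + 1 + 1 + -1 = 0.
So rows 2 and 1 are orthogonal; the diagonal entry equals n = 4.

(0,0) entry = 4; (2,1) entry = 0.


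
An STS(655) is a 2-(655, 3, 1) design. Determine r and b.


An STS(v) is a 2-(v, 3, 1) BIBD: block size k = 3, λ = 1.
Replication: r(k − 1) = λ(v − 1) ⇒ r·2 = 655 − 1 = 654 ⇒ r = 327.
Block count: b = v(v − 1)/6 = 655·654/6 = 428370/6 = 71395.

r = 327, b = 71395.


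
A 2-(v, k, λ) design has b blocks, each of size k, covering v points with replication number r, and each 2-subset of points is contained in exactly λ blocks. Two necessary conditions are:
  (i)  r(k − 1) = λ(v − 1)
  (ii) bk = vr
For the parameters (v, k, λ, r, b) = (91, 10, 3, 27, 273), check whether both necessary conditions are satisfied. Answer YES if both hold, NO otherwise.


Condition (i): r(k − 1) = 27·9 = 243; λ(v − 1) = 3·90 = 270. Match? NO.
Condition (ii): bk = 273·10 = 2730; vr = 91·27 = 2457. Match? NO.
Both conditions hold? NO.

NO


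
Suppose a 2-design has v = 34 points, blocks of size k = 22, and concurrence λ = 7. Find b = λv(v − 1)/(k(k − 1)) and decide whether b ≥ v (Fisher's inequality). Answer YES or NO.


b = λv(v − 1)/(k(k − 1)) = 7·34·33/(22·21) = 7854/462 = 17.
Compare with v = 34: b < v, so Fisher's inequality fails.

NO


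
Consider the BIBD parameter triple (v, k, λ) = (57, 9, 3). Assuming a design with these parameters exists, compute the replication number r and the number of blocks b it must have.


Any 2-(v, k, λ) BIBD satisfies two necessary conditions:
  (i)  Each point sits in r blocks, and counting incidences through any fixed point gives r(k − 1) = λ(v − 1), so r = λ(v − 1)/(k − 1).
  (ii) Total incidences bk = vr, so b = vr/k.
Step 1: r = λ(v − 1)/(k − 1) = 3·(57 − 1)/(9 − 1) = 3·56/8 = 168/8 = 21.
Step 2: b = vr/k = 57·21/9 = 1197/9 = 133.
Check integrality: r = 21 ∈ Z ✓, b = 133 ∈ Z ✓.
(These identities are necessary conditions: they determine r and b for any design with these parameters, but do not by themselves prove that one exists.)

r = 21, b = 133.


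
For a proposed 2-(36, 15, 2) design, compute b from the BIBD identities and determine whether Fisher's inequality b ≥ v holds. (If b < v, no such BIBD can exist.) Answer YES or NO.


b = λv(v − 1)/(k(k − 1)) = 2·36·35/(15·14) = 2520/210 = 12.
Compare with v = 36: b < v, so Fisher's inequality fails.

NO


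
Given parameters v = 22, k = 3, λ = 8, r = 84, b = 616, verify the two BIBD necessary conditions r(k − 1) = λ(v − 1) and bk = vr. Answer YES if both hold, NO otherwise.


Condition (i): r(k − 1) = 84·2 = 168; λ(v − 1) = 8·21 = 168. Match? YES.
Condition (ii): bk = 616·3 = 1848; vr = 22·84 = 1848. Match? YES.
Both conditions hold? YES.

YES


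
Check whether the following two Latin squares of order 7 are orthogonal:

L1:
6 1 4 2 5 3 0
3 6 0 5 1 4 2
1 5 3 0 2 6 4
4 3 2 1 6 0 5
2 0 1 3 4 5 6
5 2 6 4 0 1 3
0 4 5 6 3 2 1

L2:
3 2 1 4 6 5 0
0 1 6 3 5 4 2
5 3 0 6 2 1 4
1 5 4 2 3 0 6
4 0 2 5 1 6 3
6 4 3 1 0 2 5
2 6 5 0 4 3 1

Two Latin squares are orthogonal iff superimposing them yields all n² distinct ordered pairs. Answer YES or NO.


Form the n² = 49 superimposed pairs (L1[i][j], L2[i][j]), row by row (rows and columns indexed from 0):
row 0: (6,3) (1,2) (4,1) (2,4) (5,6) (3,5) (0,0)
row 1: (3,0) (6,1) (0,6) (5,3) (1,5) (4,4) (2,2)
row 2: (1,5) (5,3) (3,0) (0,6) (2,2) (6,1) (4,4)
row 3: (4,1) (3,5) (2,4) (1,2) (6,3) (0,0) (5,6)
row 4: (2,4) (0,0) (1,2) (3,5) (4,1) (5,6) (6,3)
row 5: (5,6) (2,4) (6,3) (4,1) (0,0) (1,2) (3,5)
row 6: (0,2) (4,6) (5,5) (6,0) (3,4) (2,3) (1,1)
Orthogonality requires all 49 pairs distinct.
But the pair (1,5) repeats: cell (1,4) has L1 = 1, L2 = 5, and cell (2,0) has L1 = 1, L2 = 5.
A repeated pair means some other pair never occurs (only 21 distinct pairs out of 49), so the squares are not orthogonal.
Conclusion: NO.

NO


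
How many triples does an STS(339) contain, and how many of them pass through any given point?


An STS(v) is a 2-(v, 3, 1) BIBD: block size k = 3, λ = 1.
Replication: r(k − 1) = λ(v − 1) ⇒ r·2 = 339 − 1 = 338 ⇒ r = 169.
Block count: bk = vr ⇒ b·3 = 339·169 = 57291 ⇒ b = 19097.
(Check via b = v(v − 1)/6 = 339·338/6 = 114582/6 = 19097.)

r = 169, b = 19097.


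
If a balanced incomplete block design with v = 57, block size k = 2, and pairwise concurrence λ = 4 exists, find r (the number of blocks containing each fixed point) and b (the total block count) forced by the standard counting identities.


Any 2-(v, k, λ) BIBD satisfies two necessary conditions:
  (i)  Each point sits in r blocks, and counting incidences through any fixed point gives r(k − 1) = λ(v − 1), so r = λ(v − 1)/(k − 1).
  (ii) Total incidences bk = vr, so b = vr/k.
Step 1: r = λ(v − 1)/(k − 1) = 4·(57 − 1)/(2 − 1) = 4·56/1 = 224/1 = 224.
Step 2: b = vr/k = 57·224/2 = 12768/2 = 6384.
Check integrality: r = 224 ∈ Z ✓, b = 6384 ∈ Z ✓.
(These identities are necessary conditions: they determine r and b for any design with these parameters, but do not by themselves prove that one exists.)

r = 224, b = 6384.


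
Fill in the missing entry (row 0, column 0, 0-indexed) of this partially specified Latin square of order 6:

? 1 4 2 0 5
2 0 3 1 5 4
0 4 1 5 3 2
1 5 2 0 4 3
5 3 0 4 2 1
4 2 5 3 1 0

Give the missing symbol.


Row 0 contains symbols [0, 1, 2, 4, 5] — missing [3].
Column 0 contains symbols [0, 1, 2, 4, 5] — missing [3].
The missing symbol must appear in both missing sets; intersection = [3].
Therefore the hidden value is 3.

Missing value = 3.


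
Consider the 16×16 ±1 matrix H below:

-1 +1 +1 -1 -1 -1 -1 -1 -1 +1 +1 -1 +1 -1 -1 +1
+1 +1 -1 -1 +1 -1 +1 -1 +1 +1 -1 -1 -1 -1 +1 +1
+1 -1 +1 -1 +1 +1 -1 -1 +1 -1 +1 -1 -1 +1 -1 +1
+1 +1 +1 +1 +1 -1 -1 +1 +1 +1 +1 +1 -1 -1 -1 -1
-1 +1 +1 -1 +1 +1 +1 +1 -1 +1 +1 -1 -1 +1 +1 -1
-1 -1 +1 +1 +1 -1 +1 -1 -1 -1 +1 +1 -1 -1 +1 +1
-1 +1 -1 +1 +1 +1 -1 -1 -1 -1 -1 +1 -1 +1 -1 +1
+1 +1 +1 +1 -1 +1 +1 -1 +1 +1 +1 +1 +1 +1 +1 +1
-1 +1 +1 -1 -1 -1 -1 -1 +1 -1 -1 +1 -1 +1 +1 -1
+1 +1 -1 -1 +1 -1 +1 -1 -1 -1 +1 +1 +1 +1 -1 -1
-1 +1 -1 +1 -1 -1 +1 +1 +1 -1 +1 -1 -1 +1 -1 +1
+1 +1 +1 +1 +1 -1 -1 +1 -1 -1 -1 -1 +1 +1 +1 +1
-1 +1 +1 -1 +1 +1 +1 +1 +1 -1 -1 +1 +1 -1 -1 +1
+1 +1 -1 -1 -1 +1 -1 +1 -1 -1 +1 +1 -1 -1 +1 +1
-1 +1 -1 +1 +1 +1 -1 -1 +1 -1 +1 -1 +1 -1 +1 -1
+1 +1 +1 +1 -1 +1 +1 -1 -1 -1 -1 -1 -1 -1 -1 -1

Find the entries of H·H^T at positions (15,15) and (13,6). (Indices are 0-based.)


Row 6 of H: [-1, 1, -1, 1, 1, 1, -1, -1, -1, -1, -1, 1, -1, 1, -1, 1].
Row 13 of H: [1, 1, -1, -1, -1, 1, -1, 1, -1, -1, 1, 1, -1, -1, 1, 1].
Row 15 of H: [1, 1, 1, 1, -1, 1, 1, -1, -1, -1, -1, -1, -1, -1, -1, -1].
(H·H^T)[15][15] = Σ_j H[15][j]·H[15][j] = (1)² + (1)² + (1)² + (1)² + (-1)² + (1)² + (1)² + (-1)² + (-1)² + (-1)² + (-1)² + (-1)² + (-1)² + (-1)² + (-1)² + (-1)² = 1 + 1 + 1 + 1 + 1 + 1 + 1 + 1 + 1 + 1 + 1 + 1 + 1 + 1 + 1 + 1 = 16.
(H·H^T)[13][6] = Σ_j H[13][j]·H[6][j] = (1)·(-1) + (1)·(1) + (-1)·(-1) + (-1)·(1) + (-1)·(1) + (1)·(1) + (-1)·(-1) + (1)·(-1) + (-1)·(-1) + (-1)·(-1) + (1)·(-1) + (1)·(1) + (-1)·(-1) + (-1)·(1) + (1)·(-1) + (1)·(1) = -1 + 1 + 1 + -1 + -1 + 1 + 1 + -1 + 1 + 1 + -1 + 1 + 1 + -1 + -1 + 1 = 2.
Rows 13 and 6 are not orthogonal (dot product = 2 ≠ 0), so H is not a Hadamard matrix.

(15,15) entry = 16; (13,6) entry = 2.


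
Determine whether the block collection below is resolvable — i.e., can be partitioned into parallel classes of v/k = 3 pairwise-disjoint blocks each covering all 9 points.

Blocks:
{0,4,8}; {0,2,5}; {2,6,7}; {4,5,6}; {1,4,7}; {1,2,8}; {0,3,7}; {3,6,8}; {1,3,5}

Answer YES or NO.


v = 9, block size k = 3, number of blocks = 9.
For resolvability, blocks must partition into parallel classes of size v/k = 3.
Total blocks must therefore be a multiple of 3: 9 = 3·3 + 0 ⇒ divisible ✓.
Greedy packing gives 3 candidate class(es). Each should be a full parallel class (size 3, covers all 9 points).
  Class 1 (3 blocks): {0,4,8}; {2,6,7}; {1,3,5}. Points covered: [0, 1, 2, 3, 4, 5, 6, 7, 8].
  Class 2 (3 blocks): {0,2,5}; {1,4,7}; {3,6,8}. Points covered: [0, 1, 2, 3, 4, 5, 6, 7, 8].
  Class 3 (3 blocks): {4,5,6}; {1,2,8}; {0,3,7}. Points covered: [0, 1, 2, 3, 4, 5, 6, 7, 8].
All classes full (size 3)? YES. All classes cover every point? YES.
Resolvable? YES.

YES


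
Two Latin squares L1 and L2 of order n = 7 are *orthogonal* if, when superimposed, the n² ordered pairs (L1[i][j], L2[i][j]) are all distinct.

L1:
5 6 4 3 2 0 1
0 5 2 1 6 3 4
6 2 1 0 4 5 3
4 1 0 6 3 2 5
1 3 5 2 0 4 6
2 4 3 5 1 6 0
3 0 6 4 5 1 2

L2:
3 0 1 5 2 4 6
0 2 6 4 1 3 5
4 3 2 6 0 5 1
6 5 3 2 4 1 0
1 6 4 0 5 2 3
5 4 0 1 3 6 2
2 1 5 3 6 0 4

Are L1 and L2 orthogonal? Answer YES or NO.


Form the n² = 49 superimposed pairs (L1[i][j], L2[i][j]), row by row (rows and columns indexed from 0):
row 0: (5,3) (6,0) (4,1) (3,5) (2,2) (0,4) (1,6)
row 1: (0,0) (5,2) (2,6) (1,4) (6,1) (3,3) (4,5)
row 2: (6,4) (2,3) (1,2) (0,6) (4,0) (5,5) (3,1)
row 3: (4,6) (1,5) (0,3) (6,2) (3,4) (2,1) (5,0)
row 4: (1,1) (3,6) (5,4) (2,0) (0,5) (4,2) (6,3)
row 5: (2,5) (4,4) (3,0) (5,1) (1,3) (6,6) (0,2)
row 6: (3,2) (0,1) (6,5) (4,3) (5,6) (1,0) (2,4)
Orthogonality requires all 49 pairs distinct.
Check by first coordinate: for each symbol s of L1, list the L2 entries in the n cells where L1 = s; they must all differ.
  L1 = 0: L2 entries (in reading order) 4, 0, 6, 3, 5, 2, 1 — all 7 distinct ✓
  L1 = 1: L2 entries (in reading order) 6, 4, 2, 5, 1, 3, 0 — all 7 distinct ✓
  L1 = 2: L2 entries (in reading order) 2, 6, 3, 1, 0, 5, 4 — all 7 distinct ✓
  L1 = 3: L2 entries (in reading order) 5, 3, 1, 4, 6, 0, 2 — all 7 distinct ✓
  L1 = 4: L2 entries (in reading order) 1, 5, 0, 6, 2, 4, 3 — all 7 distinct ✓
  L1 = 5: L2 entries (in reading order) 3, 2, 5, 0, 4, 1, 6 — all 7 distinct ✓
  L1 = 6: L2 entries (in reading order) 0, 1, 4, 2, 3, 6, 5 — all 7 distinct ✓
Every symbol of L1 meets every symbol of L2 exactly once, so all 49 pairs are distinct (49 of 49).
Conclusion: YES.

YES


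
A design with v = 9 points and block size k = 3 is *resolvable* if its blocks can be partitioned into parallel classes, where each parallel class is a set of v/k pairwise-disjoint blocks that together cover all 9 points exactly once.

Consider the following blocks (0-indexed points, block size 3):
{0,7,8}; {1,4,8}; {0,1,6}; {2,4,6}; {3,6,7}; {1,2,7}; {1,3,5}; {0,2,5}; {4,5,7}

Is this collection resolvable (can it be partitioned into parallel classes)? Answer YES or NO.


v = 9, block size k = 3, number of blocks = 9.
For resolvability, blocks must partition into parallel classes of size v/k = 3.
Total blocks must therefore be a multiple of 3: 9 = 3·3 + 0 ⇒ divisible ✓.
Consider block {0,1,6}. The only other block(s) in the collection disjoint from it are {4,5,7} — just 1 block(s). Any parallel class containing {0,1,6} would need 2 other blocks each disjoint from it, so no parallel class of size 3 can contain {0,1,6}.
Since every block must belong to some parallel class in a resolution, the collection cannot be partitioned into parallel classes.
Resolvable? NO.

NO


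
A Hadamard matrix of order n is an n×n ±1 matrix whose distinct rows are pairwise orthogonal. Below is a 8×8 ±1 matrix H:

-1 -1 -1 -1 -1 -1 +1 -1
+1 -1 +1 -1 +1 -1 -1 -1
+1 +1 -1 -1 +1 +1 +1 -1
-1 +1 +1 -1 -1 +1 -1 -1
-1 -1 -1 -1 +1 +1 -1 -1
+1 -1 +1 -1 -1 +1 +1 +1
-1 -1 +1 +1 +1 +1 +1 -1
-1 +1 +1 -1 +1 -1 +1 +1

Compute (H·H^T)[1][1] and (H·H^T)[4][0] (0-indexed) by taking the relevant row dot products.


Row 0 of H: [-1, -1, -1, -1, -1, -1, 1, -1].
Row 1 of H: [1, -1, 1, -1, 1, -1, -1, -1].
Row 4 of H: [-1, -1, -1, -1, 1, 1, -1, -1].
(H·H^T)[1][1] = Σ_j H[1][j]·H[1][j] = (1)² + (-1)² + (1)² + (-1)² + (1)² + (-1)² + (-1)² + (-1)² = 1 + 1 + 1 + 1 + 1 + 1 + 1 + 1 = 8.
(H·H^T)[4][0] = Σ_j H[4][j]·H[0][j] = (-1)·(-1) + (-1)·(-1) + (-1)·(-1) + (-1)·(-1) + (1)·(-1) + (1)·(-1) + (-1)·(1) + (-1)·(-1) = 1 + 1 + 1 + 1 + -1 + -1 + -1 + 1 = 2.
Rows 4 and 0 are not orthogonal (dot product = 2 ≠ 0), so H is not a Hadamard matrix.

(1,1) entry = 8; (4,0) entry = 2.


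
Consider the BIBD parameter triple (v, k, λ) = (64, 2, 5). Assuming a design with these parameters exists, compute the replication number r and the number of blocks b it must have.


Any 2-(v, k, λ) BIBD satisfies two necessary conditions:
  (i)  Each point sits in r blocks, and counting incidences through any fixed point gives r(k − 1) = λ(v − 1), so r = λ(v − 1)/(k − 1).
  (ii) Total incidences bk = vr, so b = vr/k.
Step 1: r = λ(v − 1)/(k − 1) = 5·(64 − 1)/(2 − 1) = 5·63/1 = 315/1 = 315.
Step 2: b = vr/k = 64·315/2 = 20160/2 = 10080.
Check integrality: r = 315 ∈ Z ✓, b = 10080 ∈ Z ✓.
(These identities are necessary conditions: they determine r and b for any design with these parameters, but do not by themselves prove that one exists.)

r = 315, b = 10080.
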